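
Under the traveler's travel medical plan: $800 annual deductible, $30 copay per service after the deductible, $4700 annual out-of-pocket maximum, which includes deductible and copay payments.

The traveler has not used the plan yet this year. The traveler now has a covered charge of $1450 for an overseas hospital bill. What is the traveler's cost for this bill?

$830

Deductible not yet touched, so the first $800 of the bill goes to the deductible.
That leaves $1450 − $800 = $650 for the copay.
Copay on this service: $30.
Traveler responsibility before any cap: $800 + $30 = $830.
Year-to-date out-of-pocket becomes $0 + $830 = $830, still under the $4700 maximum, so no cap applies.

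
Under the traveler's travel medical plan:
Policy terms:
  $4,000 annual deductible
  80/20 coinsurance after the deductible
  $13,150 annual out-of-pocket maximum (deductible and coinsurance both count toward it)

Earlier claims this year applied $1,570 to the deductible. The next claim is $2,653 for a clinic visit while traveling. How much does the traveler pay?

$2,474.60

Deductible still to meet: $4,000 − $1,570 = $2,430.
The remaining $223 (= $2,653 − $2,430) moves to coinsurance.
Coinsurance: $223 × 20% = $44.60.
So the traveler owes $2,430 + $44.60 = $2,474.60 before any cap.
Year-to-date out-of-pocket becomes $1,570 + $2,474.60 = $4,044.60, still under the $13,150 maximum, so no cap applies.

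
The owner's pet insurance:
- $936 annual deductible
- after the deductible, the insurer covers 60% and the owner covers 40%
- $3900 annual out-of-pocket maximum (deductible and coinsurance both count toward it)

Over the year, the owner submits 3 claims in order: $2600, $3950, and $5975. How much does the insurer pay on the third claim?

Claim 1 — $2600: $936 finishes the deductible; $1664 goes to coinsurance; owner's 40% is $665.60. Cost to owner: $1601.60. OOP to date $1601.60. Plan pays $2600 − $1601.60 = $998.40.
Claim 2 — $3950: deductible met; 40% of $3950 = $1580. Owner pays $1580; OOP now $3181.60. Insurer: $3950 − $1580 = $2370.
Claim 3 — $5975: deductible already satisfied, so owner's share is 40% × $5975 = $2390. Adding that to $3181.60 gives $5571.60, past the $3900 cap; owner pays only $3900 − $3181.60 = $718.40. Insurer: $5975 − $718.40 = $5256.60.

$5256.60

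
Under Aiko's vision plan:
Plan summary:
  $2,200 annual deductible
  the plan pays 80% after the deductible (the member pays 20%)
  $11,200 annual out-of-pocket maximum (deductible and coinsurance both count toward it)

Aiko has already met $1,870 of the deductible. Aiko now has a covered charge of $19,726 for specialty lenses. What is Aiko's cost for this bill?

Deductible still to meet: $2,200 − $1,870 = $330.
That leaves $19,726 − $330 = $19,396 for coinsurance.
Member's 20% share of $19,396 is $3,879.20.
So the member owes $330 + $3,879.20 = $4,209.20 before any cap.
Year-to-date out-of-pocket becomes $1,870 + $4,209.20 = $6,079.20, still under the $11,200 maximum, so no cap applies.

$4,209.20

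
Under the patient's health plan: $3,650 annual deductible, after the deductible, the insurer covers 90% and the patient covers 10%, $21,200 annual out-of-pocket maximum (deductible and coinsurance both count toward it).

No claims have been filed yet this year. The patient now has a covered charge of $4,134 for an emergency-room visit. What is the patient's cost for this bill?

Nothing has been paid toward the $3,650 deductible, so the first $3,650 of this charge is applied there.
The remaining $484 (= $4,134 − $3,650) moves to coinsurance.
Patient's 10% share of $484 is $48.40.
So the patient owes $3,650 + $48.40 = $3,698.40 before any cap.
Year-to-date out-of-pocket becomes $0 + $3,698.40 = $3,698.40, still under the $21,200 maximum, so no cap applies.

$3,698.40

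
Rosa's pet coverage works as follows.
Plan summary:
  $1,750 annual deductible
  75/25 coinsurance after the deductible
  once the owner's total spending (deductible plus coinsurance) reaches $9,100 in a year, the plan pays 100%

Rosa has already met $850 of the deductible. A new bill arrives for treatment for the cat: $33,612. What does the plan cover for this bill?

$25,362

Remaining deductible: $1,750 − $850 = $900.
After the $900 deductible portion, $33,612 − $900 = $32,712 is subject to coinsurance.
Coinsurance: $32,712 × 25% = $8,178.
Owner responsibility before any cap: $900 + $8,178 = $9,078.
Year-to-date out-of-pocket would reach $850 + $9,078 = $9,928, above the $9,100 maximum, so the owner pays only $9,100 − $850 = $8,250.
The insurer covers the remainder: $33,612 − $8,250 = $25,362.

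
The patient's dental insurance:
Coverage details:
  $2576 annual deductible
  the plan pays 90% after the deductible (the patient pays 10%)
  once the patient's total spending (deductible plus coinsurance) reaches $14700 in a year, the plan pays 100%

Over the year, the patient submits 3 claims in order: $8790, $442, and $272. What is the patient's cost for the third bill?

$27.20

Claim 1 — $8790: $2576 to deductible, leaving $6214; 10% of $6214 = $621.40. Patient pays $3197.40; OOP now $3197.40.
Claim 2 — $442: deductible already satisfied, so patient's share is 10% × $442 = $44.20. Patient pays $44.20; OOP now $3241.60.
Claim 3 — $272: deductible already satisfied, so patient's share is 10% × $272 = $27.20. Cost to patient: $27.20. OOP to date $3268.80.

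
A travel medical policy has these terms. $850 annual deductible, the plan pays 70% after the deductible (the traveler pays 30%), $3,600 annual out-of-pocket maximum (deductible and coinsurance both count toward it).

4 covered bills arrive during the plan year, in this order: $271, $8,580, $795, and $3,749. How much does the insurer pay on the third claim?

Claim 1 ($271): fully absorbed by the deductible. Traveler owes $271 (running OOP $271). Insurer: $271 − $271 = $0.
Claim 2 ($8,580): deductible takes $579, $8,001 remains; traveler's 30% is $2,400.30. Cost to traveler: $2,979.30. OOP to date $3,250.30. Plan pays $8,580 − $2,979.30 = $5,600.70.
Claim 3 ($795): deductible already satisfied, so traveler's share is 30% × $795 = $238.50. Cost to traveler: $238.50. OOP to date $3,488.80. Plan pays $795 − $238.50 = $556.50.

$556.50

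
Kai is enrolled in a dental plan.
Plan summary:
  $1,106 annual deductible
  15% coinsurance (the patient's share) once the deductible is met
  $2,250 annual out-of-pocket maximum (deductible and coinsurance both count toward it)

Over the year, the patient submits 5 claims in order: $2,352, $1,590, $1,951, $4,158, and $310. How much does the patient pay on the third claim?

Claim 1 — $2,352: $1,106 finishes the deductible; $1,246 goes to coinsurance; 15% of $1,246 = $186.90. Cost to patient: $1,292.90. OOP to date $1,292.90.
Claim 2 — $1,590: deductible met; 15% of $1,590 = $238.50. Patient owes $238.50 (running OOP $1,531.40).
Claim 3 — $1,951: deductible met; 15% of $1,951 = $292.65. Patient owes $292.65 (running OOP $1,824.05).

$292.65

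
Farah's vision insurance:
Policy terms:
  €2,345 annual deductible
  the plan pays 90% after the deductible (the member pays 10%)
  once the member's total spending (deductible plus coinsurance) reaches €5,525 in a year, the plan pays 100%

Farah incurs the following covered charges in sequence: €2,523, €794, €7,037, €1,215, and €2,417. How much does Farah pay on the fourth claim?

€121.50

Claim 1 — €2,523: €2,345 to deductible, leaving €178; member's 10% is €17.80. Member owes €2,362.80 (running OOP €2,362.80).
Claim 2 — €794: deductible already satisfied, so member's share is 10% × €794 = €79.40. Member pays €79.40; OOP now €2,442.20.
Claim 3 — €7,037: 10% coinsurance on €7,037 = €703.70. Member owes €703.70 (running OOP €3,145.90).
Claim 4 — €1,215: deductible already satisfied, so member's share is 10% × €1,215 = €121.50. Cost to member: €121.50. OOP to date €3,267.40.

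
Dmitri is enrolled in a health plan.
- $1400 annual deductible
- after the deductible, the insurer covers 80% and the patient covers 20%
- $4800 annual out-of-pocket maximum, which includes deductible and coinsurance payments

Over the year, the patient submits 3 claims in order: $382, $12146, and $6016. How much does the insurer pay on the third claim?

#1 ($382): all of it applies to the deductible. Patient pays $382; OOP now $382. Plan pays $382 − $382 = $0.
#2 ($12146): $1018 to deductible, leaving $11128; coinsurance $11128 × 20% = $2225.60. Patient owes $3243.60 (running OOP $3625.60). Insurer: $12146 − $3243.60 = $8902.40.
#3 ($6016): 20% coinsurance on $6016 = $1203.20. That would push OOP to $4828.80, over the $4800 cap, so patient pays $4800 − $3625.60 = $1174.40. Insurer: $6016 − $1174.40 = $4841.60.

$4841.60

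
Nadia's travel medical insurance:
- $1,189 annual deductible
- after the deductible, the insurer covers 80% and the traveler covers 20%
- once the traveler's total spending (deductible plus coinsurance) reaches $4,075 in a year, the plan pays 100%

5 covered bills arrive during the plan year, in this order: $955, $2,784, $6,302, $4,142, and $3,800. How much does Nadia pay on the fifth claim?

#1 ($955): entire amount goes to the deductible. Cost to traveler: $955. OOP to date $955.
#2 ($2,784): $234 to deductible, leaving $2,550; traveler's 20% is $510. Cost to traveler: $744. OOP to date $1,699.
#3 ($6,302): deductible already satisfied, so traveler's share is 20% × $6,302 = $1,260.40. Traveler pays $1,260.40; OOP now $2,959.40.
#4 ($4,142): 20% coinsurance on $4,142 = $828.40. Traveler owes $828.40 (running OOP $3,787.80).
#5 ($3,800): 20% coinsurance on $3,800 = $760. That would push OOP to $4,547.80, over the $4,075 cap, so traveler pays $4,075 − $3,787.80 = $287.20.

$287.20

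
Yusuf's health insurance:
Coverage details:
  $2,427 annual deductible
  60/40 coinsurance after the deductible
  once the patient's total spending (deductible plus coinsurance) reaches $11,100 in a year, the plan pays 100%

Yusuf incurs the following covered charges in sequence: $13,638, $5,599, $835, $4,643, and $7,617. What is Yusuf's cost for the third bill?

$334

#1 ($13,638): $2,427 to deductible, leaving $11,211; 40% of $11,211 = $4,484.40. Patient owes $6,911.40 (running OOP $6,911.40).
#2 ($5,599): deductible already satisfied, so patient's share is 40% × $5,599 = $2,239.60. Patient owes $2,239.60 (running OOP $9,151).
#3 ($835): 40% coinsurance on $835 = $334. Patient pays $334; OOP now $9,485.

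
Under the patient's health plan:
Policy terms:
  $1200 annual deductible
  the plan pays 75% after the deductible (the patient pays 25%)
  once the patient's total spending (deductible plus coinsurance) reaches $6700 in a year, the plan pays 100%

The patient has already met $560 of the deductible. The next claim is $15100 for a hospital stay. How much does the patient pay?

$4255

Deductible still to meet: $1200 − $560 = $640.
After the $640 deductible portion, $15100 − $640 = $14460 is subject to coinsurance.
Patient's 25% share of $14460 is $3615.
That puts the patient's cost at $640 + $3615 = $4255 before any cap.
Cumulative spending $560 + $4255 = $4815 stays under the $6700 maximum.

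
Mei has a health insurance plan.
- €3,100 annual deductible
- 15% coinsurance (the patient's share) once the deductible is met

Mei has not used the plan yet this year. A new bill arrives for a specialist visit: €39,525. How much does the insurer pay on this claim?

The full €3,100 deductible is still open; €3,100 of this bill applies to it.
After the €3,100 deductible portion, €39,525 − €3,100 = €36,425 is subject to coinsurance.
Patient's 15% share of €36,425 is €5,463.75.
That puts the patient's cost at €3,100 + €5,463.75 = €8,563.75.
The insurer covers the remainder: €39,525 − €8,563.75 = €30,961.25.

€30,961.25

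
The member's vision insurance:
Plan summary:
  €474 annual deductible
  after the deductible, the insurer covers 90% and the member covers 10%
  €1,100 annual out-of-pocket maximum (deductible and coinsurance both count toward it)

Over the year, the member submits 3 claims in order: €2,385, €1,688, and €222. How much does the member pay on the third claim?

Bill 1, €2,385: €474 finishes the deductible; €1,911 goes to coinsurance; coinsurance €1,911 × 10% = €191.10. Member owes €665.10 (running OOP €665.10).
Bill 2, €1,688: deductible already satisfied, so member's share is 10% × €1,688 = €168.80. Member pays €168.80; OOP now €833.90.
Bill 3, €222: deductible already satisfied, so member's share is 10% × €222 = €22.20. Member owes €22.20 (running OOP €856.10).

€22.20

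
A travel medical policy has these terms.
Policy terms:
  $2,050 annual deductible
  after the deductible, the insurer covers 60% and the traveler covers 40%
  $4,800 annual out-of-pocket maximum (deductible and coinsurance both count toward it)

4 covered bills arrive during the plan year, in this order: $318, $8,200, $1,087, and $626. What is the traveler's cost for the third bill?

$162.80

#1 ($318): entire amount goes to the deductible. Cost to traveler: $318. OOP to date $318.
#2 ($8,200): $1,732 to deductible, leaving $6,468; coinsurance $6,468 × 40% = $2,587.20. Traveler pays $4,319.20; OOP now $4,637.20.
#3 ($1,087): deductible already satisfied, so traveler's share is 40% × $1,087 = $434.80. That would push OOP to $5,072, over the $4,800 cap, so traveler pays $4,800 − $4,637.20 = $162.80.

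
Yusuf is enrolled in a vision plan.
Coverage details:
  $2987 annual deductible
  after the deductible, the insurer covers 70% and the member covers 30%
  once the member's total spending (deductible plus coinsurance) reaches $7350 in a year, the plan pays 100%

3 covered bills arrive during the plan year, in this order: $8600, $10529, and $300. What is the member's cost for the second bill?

Claim 1 ($8600): $2987 to deductible, leaving $5613; member's 30% is $1683.90. Cost to member: $4670.90. OOP to date $4670.90.
Claim 2 ($10529): deductible met; 30% of $10529 = $3158.70. Adding that to $4670.90 gives $7829.60, past the $7350 cap; member pays only $7350 − $4670.90 = $2679.10.

$2679.10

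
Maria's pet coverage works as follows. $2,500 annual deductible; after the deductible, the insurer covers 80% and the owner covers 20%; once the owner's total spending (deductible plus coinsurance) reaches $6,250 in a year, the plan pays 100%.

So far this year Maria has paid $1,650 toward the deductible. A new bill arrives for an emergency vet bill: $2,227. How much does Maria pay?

$1,125.40

$1,650 of the $2,500 deductible is already met, leaving $850.
That leaves $2,227 − $850 = $1,377 for coinsurance.
Owner's 20% share of $1,377 is $275.40.
That puts the owner's cost at $850 + $275.40 = $1,125.40 before any cap.
Total out-of-pocket so far would be $1,650 + $1,125.40 = $2,775.40, below the $6,250 cap — no reduction.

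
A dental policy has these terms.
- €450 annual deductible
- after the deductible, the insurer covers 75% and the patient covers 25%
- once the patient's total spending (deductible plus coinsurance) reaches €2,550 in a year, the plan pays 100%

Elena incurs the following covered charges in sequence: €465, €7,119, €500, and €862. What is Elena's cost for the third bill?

€125

Claim 1 — €465: €450 to deductible, leaving €15; 25% of €15 = €3.75. Cost to patient: €453.75. OOP to date €453.75.
Claim 2 — €7,119: deductible already satisfied, so patient's share is 25% × €7,119 = €1,779.75. Cost to patient: €1,779.75. OOP to date €2,233.50.
Claim 3 — €500: deductible met; 25% of €500 = €125. Patient pays €125; OOP now €2,358.50.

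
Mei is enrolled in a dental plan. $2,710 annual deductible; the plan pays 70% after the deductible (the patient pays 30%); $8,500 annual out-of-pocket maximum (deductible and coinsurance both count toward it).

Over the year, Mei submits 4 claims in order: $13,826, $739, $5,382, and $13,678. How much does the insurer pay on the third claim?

$3,767.40

#1 ($13,826): $2,710 to deductible, leaving $11,116; coinsurance $11,116 × 30% = $3,334.80. Patient pays $6,044.80; OOP now $6,044.80. Plan pays $13,826 − $6,044.80 = $7,781.20.
#2 ($739): deductible already satisfied, so patient's share is 30% × $739 = $221.70. Cost to patient: $221.70. OOP to date $6,266.50. Plan pays $739 − $221.70 = $517.30.
#3 ($5,382): 30% coinsurance on $5,382 = $1,614.60. Cost to patient: $1,614.60. OOP to date $7,881.10. Plan pays $5,382 − $1,614.60 = $3,767.40.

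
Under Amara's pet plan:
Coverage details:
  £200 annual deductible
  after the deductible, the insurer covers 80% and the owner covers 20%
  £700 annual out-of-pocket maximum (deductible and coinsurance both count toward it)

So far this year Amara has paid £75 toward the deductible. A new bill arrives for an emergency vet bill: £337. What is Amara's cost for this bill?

Deductible still to meet: £200 − £75 = £125.
The remaining £212 (= £337 − £125) moves to coinsurance.
20% of £212 = £42.40 falls to the owner.
That puts the owner's cost at £125 + £42.40 = £167.40 before any cap.
Total out-of-pocket so far would be £75 + £167.40 = £242.40, below the £700 cap — no reduction.

£167.40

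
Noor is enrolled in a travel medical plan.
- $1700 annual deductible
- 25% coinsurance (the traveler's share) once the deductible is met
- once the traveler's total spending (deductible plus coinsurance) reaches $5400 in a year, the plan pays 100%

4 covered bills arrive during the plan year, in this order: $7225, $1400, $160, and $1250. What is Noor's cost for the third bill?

$40

#1 ($7225): $1700 to deductible, leaving $5525; traveler's 25% is $1381.25. Cost to traveler: $3081.25. OOP to date $3081.25.
#2 ($1400): deductible met; 25% of $1400 = $350. Traveler owes $350 (running OOP $3431.25).
#3 ($160): deductible met; 25% of $160 = $40. Traveler owes $40 (running OOP $3471.25).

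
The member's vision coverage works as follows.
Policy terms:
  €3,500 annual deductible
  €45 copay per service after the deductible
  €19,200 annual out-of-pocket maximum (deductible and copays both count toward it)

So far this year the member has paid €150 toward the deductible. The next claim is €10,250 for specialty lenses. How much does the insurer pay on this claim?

€6,855

€150 of the €3,500 deductible is already met, leaving €3,350.
After the €3,350 deductible portion, €10,250 − €3,350 = €6,900 is subject to the copay.
Copay on this service: €45.
That puts the member's cost at €3,350 + €45 = €3,395 before any cap.
Cumulative spending €150 + €3,395 = €3,545 stays under the €19,200 maximum.
The insurer covers the remainder: €10,250 − €3,395 = €6,855.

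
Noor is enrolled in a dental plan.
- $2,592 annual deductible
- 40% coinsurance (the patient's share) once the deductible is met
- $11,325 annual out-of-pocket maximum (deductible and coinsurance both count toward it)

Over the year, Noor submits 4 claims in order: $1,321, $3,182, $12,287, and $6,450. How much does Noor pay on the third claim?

Claim 1 ($1,321): all of it applies to the deductible. Patient owes $1,321 (running OOP $1,321).
Claim 2 ($3,182): deductible takes $1,271, $1,911 remains; coinsurance $1,911 × 40% = $764.40. Cost to patient: $2,035.40. OOP to date $3,356.40.
Claim 3 ($12,287): deductible already satisfied, so patient's share is 40% × $12,287 = $4,914.80. Patient pays $4,914.80; OOP now $8,271.20.

$4,914.80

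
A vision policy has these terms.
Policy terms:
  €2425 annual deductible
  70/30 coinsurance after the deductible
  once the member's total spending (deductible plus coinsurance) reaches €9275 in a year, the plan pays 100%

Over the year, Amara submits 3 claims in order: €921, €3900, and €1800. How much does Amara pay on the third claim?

€540

Claim 1 — €921: all of it applies to the deductible. Member pays €921; OOP now €921.
Claim 2 — €3900: €1504 finishes the deductible; €2396 goes to coinsurance; 30% of €2396 = €718.80. Cost to member: €2222.80. OOP to date €3143.80.
Claim 3 — €1800: 30% coinsurance on €1800 = €540. Cost to member: €540. OOP to date €3683.80.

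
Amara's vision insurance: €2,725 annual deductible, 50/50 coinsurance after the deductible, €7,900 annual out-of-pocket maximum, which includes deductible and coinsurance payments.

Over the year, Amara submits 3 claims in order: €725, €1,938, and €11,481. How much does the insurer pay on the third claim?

€6,244

Bill 1, €725: entire amount goes to the deductible. Member owes €725 (running OOP €725). Plan pays €725 − €725 = €0.
Bill 2, €1,938: fully absorbed by the deductible. Member owes €1,938 (running OOP €2,663). Plan pays €1,938 − €1,938 = €0.
Bill 3, €11,481: €62 finishes the deductible; €11,419 goes to coinsurance; 50% of €11,419 = €5,709.50. Deductible plus coinsurance: €62 + €5,709.50 = €5,771.50. That would push OOP to €8,434.50, over the €7,900 cap, so member pays €7,900 − €2,663 = €5,237. Plan pays €11,481 − €5,237 = €6,244.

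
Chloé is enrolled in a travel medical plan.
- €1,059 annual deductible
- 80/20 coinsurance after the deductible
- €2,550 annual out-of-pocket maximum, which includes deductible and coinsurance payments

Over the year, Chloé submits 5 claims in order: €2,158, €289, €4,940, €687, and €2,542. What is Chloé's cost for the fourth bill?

€137.40

Bill 1, €2,158: €1,059 to deductible, leaving €1,099; coinsurance €1,099 × 20% = €219.80. Traveler owes €1,278.80 (running OOP €1,278.80).
Bill 2, €289: deductible met; 20% of €289 = €57.80. Traveler pays €57.80; OOP now €1,336.60.
Bill 3, €4,940: 20% coinsurance on €4,940 = €988. Traveler owes €988 (running OOP €2,324.60).
Bill 4, €687: 20% coinsurance on €687 = €137.40. Traveler pays €137.40; OOP now €2,462.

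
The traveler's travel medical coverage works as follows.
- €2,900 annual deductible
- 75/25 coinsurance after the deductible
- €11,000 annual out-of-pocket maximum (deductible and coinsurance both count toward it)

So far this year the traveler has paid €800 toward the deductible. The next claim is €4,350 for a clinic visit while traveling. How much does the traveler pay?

€2,662.50

€800 of the €2,900 deductible is already met, leaving €2,100.
The remaining €2,250 (= €4,350 − €2,100) moves to coinsurance.
Coinsurance: €2,250 × 25% = €562.50.
So the traveler owes €2,100 + €562.50 = €2,662.50 before any cap.
Total out-of-pocket so far would be €800 + €2,662.50 = €3,462.50, below the €11,000 cap — no reduction.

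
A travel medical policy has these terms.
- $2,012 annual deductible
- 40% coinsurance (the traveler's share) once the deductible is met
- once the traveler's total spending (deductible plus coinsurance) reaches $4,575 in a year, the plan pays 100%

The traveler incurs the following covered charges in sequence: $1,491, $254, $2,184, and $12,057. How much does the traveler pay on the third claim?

$1,033.80

#1 ($1,491): fully absorbed by the deductible. Traveler pays $1,491; OOP now $1,491.
#2 ($254): entire amount goes to the deductible. Cost to traveler: $254. OOP to date $1,745.
#3 ($2,184): $267 to deductible, leaving $1,917; coinsurance $1,917 × 40% = $766.80. Traveler owes $1,033.80 (running OOP $2,778.80).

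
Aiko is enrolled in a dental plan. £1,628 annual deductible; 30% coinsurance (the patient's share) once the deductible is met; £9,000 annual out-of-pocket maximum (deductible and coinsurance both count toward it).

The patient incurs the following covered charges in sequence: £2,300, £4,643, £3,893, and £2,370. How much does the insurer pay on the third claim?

£2,725.10

Claim 1 (£2,300): £1,628 to deductible, leaving £672; patient's 30% is £201.60. Patient owes £1,829.60 (running OOP £1,829.60). Insurer: £2,300 − £1,829.60 = £470.40.
Claim 2 (£4,643): deductible already satisfied, so patient's share is 30% × £4,643 = £1,392.90. Patient pays £1,392.90; OOP now £3,222.50. Insurer: £4,643 − £1,392.90 = £3,250.10.
Claim 3 (£3,893): 30% coinsurance on £3,893 = £1,167.90. Cost to patient: £1,167.90. OOP to date £4,390.40. Plan pays £3,893 − £1,167.90 = £2,725.10.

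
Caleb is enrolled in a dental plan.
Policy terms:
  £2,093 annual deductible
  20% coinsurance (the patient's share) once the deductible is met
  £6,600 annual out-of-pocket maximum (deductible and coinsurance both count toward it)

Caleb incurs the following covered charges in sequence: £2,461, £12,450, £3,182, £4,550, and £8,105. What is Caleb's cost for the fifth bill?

#1 (£2,461): £2,093 finishes the deductible; £368 goes to coinsurance; 20% of £368 = £73.60. Cost to patient: £2,166.60. OOP to date £2,166.60.
#2 (£12,450): deductible already satisfied, so patient's share is 20% × £12,450 = £2,490. Patient owes £2,490 (running OOP £4,656.60).
#3 (£3,182): 20% coinsurance on £3,182 = £636.40. Patient pays £636.40; OOP now £5,293.
#4 (£4,550): 20% coinsurance on £4,550 = £910. Cost to patient: £910. OOP to date £6,203.
#5 (£8,105): 20% coinsurance on £8,105 = £1,621. OOP would hit £7,824 > £6,600, so the cap limits the patient to £6,600 − £6,203 = £397.

£397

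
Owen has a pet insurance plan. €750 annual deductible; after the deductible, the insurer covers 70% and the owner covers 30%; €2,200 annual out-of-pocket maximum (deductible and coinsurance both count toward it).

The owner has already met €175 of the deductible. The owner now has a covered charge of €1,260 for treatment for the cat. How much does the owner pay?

€780.50

€175 of the €750 deductible is already met, leaving €575.
That leaves €1,260 − €575 = €685 for coinsurance.
30% of €685 = €205.50 falls to the owner.
So the owner owes €575 + €205.50 = €780.50 before any cap.
Cumulative spending €175 + €780.50 = €955.50 stays under the €2,200 maximum.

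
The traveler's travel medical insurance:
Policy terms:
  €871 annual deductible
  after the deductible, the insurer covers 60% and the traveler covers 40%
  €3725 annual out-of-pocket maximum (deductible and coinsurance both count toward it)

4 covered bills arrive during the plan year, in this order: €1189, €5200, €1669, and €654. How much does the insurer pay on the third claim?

Bill 1, €1189: deductible takes €871, €318 remains; traveler's 40% is €127.20. Traveler owes €998.20 (running OOP €998.20). Plan pays €1189 − €998.20 = €190.80.
Bill 2, €5200: deductible already satisfied, so traveler's share is 40% × €5200 = €2080. Traveler owes €2080 (running OOP €3078.20). Insurer: €5200 − €2080 = €3120.
Bill 3, €1669: deductible already satisfied, so traveler's share is 40% × €1669 = €667.60. That would push OOP to €3745.80, over the €3725 cap, so traveler pays €3725 − €3078.20 = €646.80. Insurer: €1669 − €646.80 = €1022.20.

€1022.20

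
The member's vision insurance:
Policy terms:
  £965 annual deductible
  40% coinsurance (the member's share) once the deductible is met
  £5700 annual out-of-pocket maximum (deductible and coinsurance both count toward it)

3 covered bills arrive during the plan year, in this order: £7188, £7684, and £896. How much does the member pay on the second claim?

£2245.80

Claim 1 — £7188: deductible takes £965, £6223 remains; 40% of £6223 = £2489.20. Member pays £3454.20; OOP now £3454.20.
Claim 2 — £7684: 40% coinsurance on £7684 = £3073.60. OOP would hit £6527.80 > £5700, so the cap limits the member to £5700 − £3454.20 = £2245.80.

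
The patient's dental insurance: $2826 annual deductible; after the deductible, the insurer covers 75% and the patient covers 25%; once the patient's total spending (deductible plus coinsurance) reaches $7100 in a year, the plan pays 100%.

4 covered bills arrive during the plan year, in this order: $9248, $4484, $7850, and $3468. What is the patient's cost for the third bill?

Claim 1 ($9248): $2826 to deductible, leaving $6422; coinsurance $6422 × 25% = $1605.50. Cost to patient: $4431.50. OOP to date $4431.50.
Claim 2 ($4484): 25% coinsurance on $4484 = $1121. Patient owes $1121 (running OOP $5552.50).
Claim 3 ($7850): deductible met; 25% of $7850 = $1962.50. That would push OOP to $7515, over the $7100 cap, so patient pays $7100 − $5552.50 = $1547.50.

$1547.50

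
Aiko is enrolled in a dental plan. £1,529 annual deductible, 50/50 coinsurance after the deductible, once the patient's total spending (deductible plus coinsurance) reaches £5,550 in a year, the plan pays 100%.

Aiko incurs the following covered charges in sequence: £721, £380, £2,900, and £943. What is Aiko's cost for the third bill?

£1,664

Bill 1, £721: fully absorbed by the deductible. Cost to patient: £721. OOP to date £721.
Bill 2, £380: fully absorbed by the deductible. Patient pays £380; OOP now £1,101.
Bill 3, £2,900: £428 finishes the deductible; £2,472 goes to coinsurance; 50% of £2,472 = £1,236. Cost to patient: £1,664. OOP to date £2,765.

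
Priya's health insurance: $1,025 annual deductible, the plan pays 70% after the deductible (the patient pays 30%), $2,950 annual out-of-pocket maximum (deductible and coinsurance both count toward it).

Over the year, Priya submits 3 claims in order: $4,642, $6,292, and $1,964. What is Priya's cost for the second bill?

Claim 1 ($4,642): $1,025 to deductible, leaving $3,617; 30% of $3,617 = $1,085.10. Patient pays $2,110.10; OOP now $2,110.10.
Claim 2 ($6,292): 30% coinsurance on $6,292 = $1,887.60. That would push OOP to $3,997.70, over the $2,950 cap, so patient pays $2,950 − $2,110.10 = $839.90.

$839.90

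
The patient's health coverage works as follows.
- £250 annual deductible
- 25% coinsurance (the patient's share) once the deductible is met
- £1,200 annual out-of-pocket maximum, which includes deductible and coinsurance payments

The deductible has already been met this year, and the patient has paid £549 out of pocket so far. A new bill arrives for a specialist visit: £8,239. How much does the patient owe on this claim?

The deductible is already satisfied, so the full bill goes to coinsurance.
Patient's 25% share of £8,239 is £2,059.75.
Year-to-date out-of-pocket would reach £549 + £2,059.75 = £2,608.75, above the £1,200 maximum, so the patient pays only £1,200 − £549 = £651.

£651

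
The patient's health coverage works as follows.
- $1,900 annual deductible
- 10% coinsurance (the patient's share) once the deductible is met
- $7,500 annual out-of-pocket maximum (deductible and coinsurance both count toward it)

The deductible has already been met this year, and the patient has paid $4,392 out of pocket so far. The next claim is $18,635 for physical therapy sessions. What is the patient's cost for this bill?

With the deductible met, the entire $18,635 is subject to coinsurance.
Patient's 10% share of $18,635 is $1,863.50.
Total out-of-pocket so far would be $4,392 + $1,863.50 = $6,255.50, below the $7,500 cap — no reduction.

$1,863.50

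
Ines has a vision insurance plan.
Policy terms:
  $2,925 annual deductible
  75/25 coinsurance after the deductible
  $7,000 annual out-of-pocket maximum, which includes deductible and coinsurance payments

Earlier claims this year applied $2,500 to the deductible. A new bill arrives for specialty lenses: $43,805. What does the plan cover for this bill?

Deductible still to meet: $2,925 − $2,500 = $425.
After the $425 deductible portion, $43,805 − $425 = $43,380 is subject to coinsurance.
Member's 25% share of $43,380 is $10,845.
So the member owes $425 + $10,845 = $11,270 before any cap.
Year-to-date out-of-pocket would reach $2,500 + $11,270 = $13,770, above the $7,000 maximum, so the member pays only $7,000 − $2,500 = $4,500.
The insurer covers the remainder: $43,805 − $4,500 = $39,305.

$39,305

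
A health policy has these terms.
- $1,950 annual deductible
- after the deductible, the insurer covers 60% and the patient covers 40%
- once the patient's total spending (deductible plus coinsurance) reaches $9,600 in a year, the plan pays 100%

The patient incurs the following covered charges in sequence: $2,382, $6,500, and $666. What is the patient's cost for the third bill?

Claim 1 — $2,382: $1,950 finishes the deductible; $432 goes to coinsurance; 40% of $432 = $172.80. Patient pays $2,122.80; OOP now $2,122.80.
Claim 2 — $6,500: 40% coinsurance on $6,500 = $2,600. Patient pays $2,600; OOP now $4,722.80.
Claim 3 — $666: 40% coinsurance on $666 = $266.40. Cost to patient: $266.40. OOP to date $4,989.20.

$266.40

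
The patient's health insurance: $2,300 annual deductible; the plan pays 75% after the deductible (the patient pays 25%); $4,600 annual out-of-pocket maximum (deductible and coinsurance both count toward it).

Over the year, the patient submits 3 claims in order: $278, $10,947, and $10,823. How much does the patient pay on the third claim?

#1 ($278): fully absorbed by the deductible. Patient pays $278; OOP now $278.
#2 ($10,947): $2,022 finishes the deductible; $8,925 goes to coinsurance; 25% of $8,925 = $2,231.25. Patient owes $4,253.25 (running OOP $4,531.25).
#3 ($10,823): 25% coinsurance on $10,823 = $2,705.75. OOP would hit $7,237 > $4,600, so the cap limits the patient to $4,600 − $4,531.25 = $68.75.

$68.75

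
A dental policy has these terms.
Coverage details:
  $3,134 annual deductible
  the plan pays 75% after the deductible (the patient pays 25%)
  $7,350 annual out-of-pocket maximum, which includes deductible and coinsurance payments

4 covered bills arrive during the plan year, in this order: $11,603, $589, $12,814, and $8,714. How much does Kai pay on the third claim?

$1,951.50

Bill 1, $11,603: $3,134 finishes the deductible; $8,469 goes to coinsurance; 25% of $8,469 = $2,117.25. Patient pays $5,251.25; OOP now $5,251.25.
Bill 2, $589: 25% coinsurance on $589 = $147.25. Patient pays $147.25; OOP now $5,398.50.
Bill 3, $12,814: deductible already satisfied, so patient's share is 25% × $12,814 = $3,203.50. Adding that to $5,398.50 gives $8,602, past the $7,350 cap; patient pays only $7,350 − $5,398.50 = $1,951.50.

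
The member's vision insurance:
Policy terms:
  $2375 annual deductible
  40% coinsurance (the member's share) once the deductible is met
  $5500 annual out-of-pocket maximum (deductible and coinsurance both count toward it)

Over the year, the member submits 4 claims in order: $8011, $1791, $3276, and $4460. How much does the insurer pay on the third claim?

$3121.80

Claim 1 — $8011: $2375 finishes the deductible; $5636 goes to coinsurance; member's 40% is $2254.40. Member owes $4629.40 (running OOP $4629.40). Plan pays $8011 − $4629.40 = $3381.60.
Claim 2 — $1791: deductible already satisfied, so member's share is 40% × $1791 = $716.40. Member owes $716.40 (running OOP $5345.80). Insurer: $1791 − $716.40 = $1074.60.
Claim 3 — $3276: 40% coinsurance on $3276 = $1310.40. That would push OOP to $6656.20, over the $5500 cap, so member pays $5500 − $5345.80 = $154.20. Plan pays $3276 − $154.20 = $3121.80.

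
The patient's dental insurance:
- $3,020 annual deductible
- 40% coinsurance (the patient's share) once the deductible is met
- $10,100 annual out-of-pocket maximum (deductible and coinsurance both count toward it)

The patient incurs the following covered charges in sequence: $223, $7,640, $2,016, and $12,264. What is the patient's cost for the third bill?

Bill 1, $223: entire amount goes to the deductible. Patient owes $223 (running OOP $223).
Bill 2, $7,640: $2,797 to deductible, leaving $4,843; 40% of $4,843 = $1,937.20. Cost to patient: $4,734.20. OOP to date $4,957.20.
Bill 3, $2,016: deductible met; 40% of $2,016 = $806.40. Cost to patient: $806.40. OOP to date $5,763.60.

$806.40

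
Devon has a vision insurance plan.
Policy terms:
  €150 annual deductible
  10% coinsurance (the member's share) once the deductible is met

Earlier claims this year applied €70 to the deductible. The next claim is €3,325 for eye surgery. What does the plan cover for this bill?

€70 of the €150 deductible is already met, leaving €80.
That leaves €3,325 − €80 = €3,245 for coinsurance.
Coinsurance: €3,245 × 10% = €324.50.
So the member owes €80 + €324.50 = €404.50.
The plan picks up €3,325 − €404.50 = €2,920.50.

€2,920.50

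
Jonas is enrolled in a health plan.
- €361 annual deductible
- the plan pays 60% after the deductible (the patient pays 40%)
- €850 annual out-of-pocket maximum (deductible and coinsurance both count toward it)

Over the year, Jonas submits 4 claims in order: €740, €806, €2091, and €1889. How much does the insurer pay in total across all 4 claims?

€4676

Bill 1, €740: deductible takes €361, €379 remains; 40% of €379 = €151.60. Patient owes €512.60 (running OOP €512.60). Plan pays €740 − €512.60 = €227.40.
Bill 2, €806: deductible already satisfied, so patient's share is 40% × €806 = €322.40. Cost to patient: €322.40. OOP to date €835. Insurer: €806 − €322.40 = €483.60.
Bill 3, €2091: deductible already satisfied, so patient's share is 40% × €2091 = €836.40. OOP would hit €1671.40 > €850, so the cap limits the patient to €850 − €835 = €15. Plan pays €2091 − €15 = €2076.
Bill 4, €1889: deductible already satisfied, so patient's share is 40% × €1889 = €755.60. OOP would hit €1605.60 > €850, so the cap limits the patient to €850 − €850 = €0. Plan pays €1889 − €0 = €1889.
Insurer total = bills − patient's total = €5526 − €850 = €4676.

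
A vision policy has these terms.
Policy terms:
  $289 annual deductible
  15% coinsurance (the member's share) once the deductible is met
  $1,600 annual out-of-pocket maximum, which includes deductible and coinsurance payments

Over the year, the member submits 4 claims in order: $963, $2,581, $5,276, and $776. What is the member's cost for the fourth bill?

$31.35

Bill 1, $963: $289 finishes the deductible; $674 goes to coinsurance; coinsurance $674 × 15% = $101.10. Member owes $390.10 (running OOP $390.10).
Bill 2, $2,581: 15% coinsurance on $2,581 = $387.15. Member pays $387.15; OOP now $777.25.
Bill 3, $5,276: deductible met; 15% of $5,276 = $791.40. Member pays $791.40; OOP now $1,568.65.
Bill 4, $776: deductible already satisfied, so member's share is 15% × $776 = $116.40. That would push OOP to $1,685.05, over the $1,600 cap, so member pays $1,600 − $1,568.65 = $31.35.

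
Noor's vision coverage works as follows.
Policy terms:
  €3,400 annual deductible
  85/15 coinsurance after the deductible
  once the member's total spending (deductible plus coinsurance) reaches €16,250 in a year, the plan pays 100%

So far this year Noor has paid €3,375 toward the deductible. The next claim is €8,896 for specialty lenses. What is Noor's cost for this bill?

€3,375 of the €3,400 deductible is already met, leaving €25.
The remaining €8,871 (= €8,896 − €25) moves to coinsurance.
15% of €8,871 = €1,330.65 falls to the member.
That puts the member's cost at €25 + €1,330.65 = €1,355.65 before any cap.
Year-to-date out-of-pocket becomes €3,375 + €1,355.65 = €4,730.65, still under the €16,250 maximum, so no cap applies.

€1,355.65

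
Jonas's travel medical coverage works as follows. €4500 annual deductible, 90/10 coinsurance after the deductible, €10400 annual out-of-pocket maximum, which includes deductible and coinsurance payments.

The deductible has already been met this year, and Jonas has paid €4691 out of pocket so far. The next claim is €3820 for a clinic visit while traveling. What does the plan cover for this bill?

€3438

The deductible is already satisfied, so the full bill goes to coinsurance.
Traveler's 10% share of €3820 is €382.
Cumulative spending €4691 + €382 = €5073 stays under the €10400 maximum.
Insurer pays the balance: €3820 − €382 = €3438.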